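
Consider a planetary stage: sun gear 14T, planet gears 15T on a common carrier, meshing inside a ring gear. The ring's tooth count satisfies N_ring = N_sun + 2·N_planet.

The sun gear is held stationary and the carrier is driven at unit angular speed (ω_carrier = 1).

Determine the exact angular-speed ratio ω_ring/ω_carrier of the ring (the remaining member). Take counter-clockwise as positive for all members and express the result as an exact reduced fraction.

29/22

N_ring = 14 + 2·15 = 44
14(ω_s−ω_c) = −44(ω_r−ω_c),  ω_s=0, ω_c=1
ω_r = 1 − (14/44)(0−1) = 29/22
ω_r/ω_c = 29/22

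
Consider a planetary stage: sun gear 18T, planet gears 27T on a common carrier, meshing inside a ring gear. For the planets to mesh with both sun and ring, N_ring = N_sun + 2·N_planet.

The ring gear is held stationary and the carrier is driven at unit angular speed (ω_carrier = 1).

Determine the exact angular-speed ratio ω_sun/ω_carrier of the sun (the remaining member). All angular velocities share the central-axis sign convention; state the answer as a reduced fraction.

N_ring = 18 + 2·27 = 72
18(ω_s−ω_c) = −72(ω_r−ω_c),  ω_r=0, ω_c=1
ω_s = 1 − (72/18)(0−1) = 5
ω_s/ω_c = 5

5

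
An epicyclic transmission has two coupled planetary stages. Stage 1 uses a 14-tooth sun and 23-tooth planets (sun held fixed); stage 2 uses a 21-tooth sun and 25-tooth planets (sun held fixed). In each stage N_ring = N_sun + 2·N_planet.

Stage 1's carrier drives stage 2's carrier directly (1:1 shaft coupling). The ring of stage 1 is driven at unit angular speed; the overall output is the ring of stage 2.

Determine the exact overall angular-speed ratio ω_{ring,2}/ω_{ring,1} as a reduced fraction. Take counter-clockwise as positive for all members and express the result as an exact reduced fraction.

Stage 1: N_ring = 14 + 2·23 = 60
Stage 1: 14(ω_s−ω_c) = −60(ω_r−ω_c),  ω_s=0, ω_r=1
Stage 1: 14(0−ω_c) = −60(1−ω_c)  ⇒  74ω_c = 60  ⇒  ω_c = 30/37
  ⇒ ω_c¹/ω_r¹ = 30/37
Stage 2: N_ring = 21 + 2·25 = 71
Stage 2: 21(ω_s−ω_c) = −71(ω_r−ω_c),  ω_s=0, ω_c=1
Stage 2: ω_r = 1 − (21/71)(0−1) = 92/71
  ⇒ ω_r²/ω_c² = 92/71
Coupling ω_c² = ω_c¹ ⇒ overall = 30/37 × 92/71 = 2760/2627

2760/2627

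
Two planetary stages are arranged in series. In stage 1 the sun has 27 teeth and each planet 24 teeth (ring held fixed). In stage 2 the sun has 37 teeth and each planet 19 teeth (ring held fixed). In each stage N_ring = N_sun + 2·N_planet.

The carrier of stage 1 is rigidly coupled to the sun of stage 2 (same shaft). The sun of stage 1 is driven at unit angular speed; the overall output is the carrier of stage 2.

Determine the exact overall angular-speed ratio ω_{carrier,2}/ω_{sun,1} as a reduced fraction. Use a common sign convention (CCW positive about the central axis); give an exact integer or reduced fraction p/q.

333/3808

Stage 1: N_ring = 27 + 2·24 = 75
Stage 1: 27(ω_s−ω_c) = −75(ω_r−ω_c),  ω_r=0, ω_s=1
Stage 1: 27(1−ω_c) = −75(0−ω_c)  ⇒  102ω_c = 27  ⇒  ω_c = 9/34
  ⇒ ω_c¹/ω_s¹ = 9/34
Stage 2: N_ring = 37 + 2·19 = 75
Stage 2: 37(ω_s−ω_c) = −75(ω_r−ω_c),  ω_r=0, ω_s=1
Stage 2: 37(1−ω_c) = −75(0−ω_c)  ⇒  112ω_c = 37  ⇒  ω_c = 37/112
  ⇒ ω_c²/ω_s² = 37/112
Coupling ω_s² = ω_c¹ ⇒ overall = 9/34 × 37/112 = 333/3808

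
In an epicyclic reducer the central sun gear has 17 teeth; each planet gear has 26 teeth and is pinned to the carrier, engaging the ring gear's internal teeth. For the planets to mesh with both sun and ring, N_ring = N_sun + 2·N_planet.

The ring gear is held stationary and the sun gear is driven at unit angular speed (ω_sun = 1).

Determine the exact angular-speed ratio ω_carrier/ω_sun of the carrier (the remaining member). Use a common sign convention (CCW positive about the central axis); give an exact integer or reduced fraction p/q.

N_ring = 17 + 2·26 = 69
17(ω_s−ω_c) = −69(ω_r−ω_c),  ω_r=0, ω_s=1
17(1−ω_c) = −69(0−ω_c)  ⇒  86ω_c = 17  ⇒  ω_c = 17/86
ω_c/ω_s = 17/86

17/86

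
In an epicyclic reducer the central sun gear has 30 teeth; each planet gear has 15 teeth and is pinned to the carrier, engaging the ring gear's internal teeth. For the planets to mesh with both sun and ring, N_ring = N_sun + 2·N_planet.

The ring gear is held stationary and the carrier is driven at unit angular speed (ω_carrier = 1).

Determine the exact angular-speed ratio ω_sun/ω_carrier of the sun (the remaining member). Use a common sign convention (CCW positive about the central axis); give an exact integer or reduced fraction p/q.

3

N_ring = 30 + 2·15 = 60
30(ω_s−ω_c) = −60(ω_r−ω_c),  ω_r=0, ω_c=1
ω_s = 1 − (60/30)(0−1) = 3
ω_s/ω_c = 3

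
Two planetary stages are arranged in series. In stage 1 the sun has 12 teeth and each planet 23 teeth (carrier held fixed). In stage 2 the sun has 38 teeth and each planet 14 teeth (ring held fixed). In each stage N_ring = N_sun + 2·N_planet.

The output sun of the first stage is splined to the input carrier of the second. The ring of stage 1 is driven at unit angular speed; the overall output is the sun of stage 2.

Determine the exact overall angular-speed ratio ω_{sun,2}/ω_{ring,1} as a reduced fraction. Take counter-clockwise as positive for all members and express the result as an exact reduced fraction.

-754/57

Stage 1: N_ring = 12 + 2·23 = 58
Stage 1: 12(ω_s−ω_c) = −58(ω_r−ω_c),  ω_c=0, ω_r=1
Stage 1: ω_s = 0 − (58/12)(1−0) = -29/6
  ⇒ ω_s¹/ω_r¹ = -29/6
Stage 2: N_ring = 38 + 2·14 = 66
Stage 2: 38(ω_s−ω_c) = −66(ω_r−ω_c),  ω_r=0, ω_c=1
Stage 2: ω_s = 1 − (66/38)(0−1) = 52/19
  ⇒ ω_s²/ω_c² = 52/19
Coupling ω_c² = ω_s¹ ⇒ overall = -29/6 × 52/19 = -754/57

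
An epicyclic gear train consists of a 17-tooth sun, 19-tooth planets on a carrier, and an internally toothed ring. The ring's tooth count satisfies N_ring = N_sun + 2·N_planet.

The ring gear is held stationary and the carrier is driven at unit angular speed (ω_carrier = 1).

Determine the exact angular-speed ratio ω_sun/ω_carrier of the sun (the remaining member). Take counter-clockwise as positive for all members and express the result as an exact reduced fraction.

N_ring = 17 + 2·19 = 55
17(ω_s−ω_c) = −55(ω_r−ω_c),  ω_r=0, ω_c=1
ω_s = 1 − (55/17)(0−1) = 72/17
ω_s/ω_c = 72/17

72/17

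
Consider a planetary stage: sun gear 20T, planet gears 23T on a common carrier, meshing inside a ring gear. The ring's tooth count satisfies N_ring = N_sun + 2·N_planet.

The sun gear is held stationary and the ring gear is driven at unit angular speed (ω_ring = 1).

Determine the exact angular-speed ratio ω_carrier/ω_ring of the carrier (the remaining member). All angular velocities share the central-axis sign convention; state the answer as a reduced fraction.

33/43

N_ring = 20 + 2·23 = 66
20(ω_s−ω_c) = −66(ω_r−ω_c),  ω_s=0, ω_r=1
20(0−ω_c) = −66(1−ω_c)  ⇒  86ω_c = 66  ⇒  ω_c = 33/43
ω_c/ω_r = 33/43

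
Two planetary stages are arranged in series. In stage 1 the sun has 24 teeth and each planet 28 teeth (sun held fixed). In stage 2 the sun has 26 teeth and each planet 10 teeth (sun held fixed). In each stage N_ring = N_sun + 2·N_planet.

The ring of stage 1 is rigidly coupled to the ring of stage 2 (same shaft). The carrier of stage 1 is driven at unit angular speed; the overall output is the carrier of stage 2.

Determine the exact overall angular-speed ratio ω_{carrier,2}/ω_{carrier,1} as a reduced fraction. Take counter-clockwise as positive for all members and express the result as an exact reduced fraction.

299/360

Stage 1: N_ring = 24 + 2·28 = 80
Stage 1: 24(ω_s−ω_c) = −80(ω_r−ω_c),  ω_s=0, ω_c=1
Stage 1: ω_r = 1 − (24/80)(0−1) = 13/10
  ⇒ ω_r¹/ω_c¹ = 13/10
Stage 2: N_ring = 26 + 2·10 = 46
Stage 2: 26(ω_s−ω_c) = −46(ω_r−ω_c),  ω_s=0, ω_r=1
Stage 2: 26(0−ω_c) = −46(1−ω_c)  ⇒  72ω_c = 46  ⇒  ω_c = 23/36
  ⇒ ω_c²/ω_r² = 23/36
Coupling ω_r² = ω_r¹ ⇒ overall = 13/10 × 23/36 = 299/360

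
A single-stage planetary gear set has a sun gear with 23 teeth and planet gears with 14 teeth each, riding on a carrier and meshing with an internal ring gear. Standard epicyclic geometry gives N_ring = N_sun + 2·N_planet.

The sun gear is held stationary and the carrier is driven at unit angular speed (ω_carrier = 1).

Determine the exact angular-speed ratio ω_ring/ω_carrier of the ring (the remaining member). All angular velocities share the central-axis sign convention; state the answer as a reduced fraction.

N_ring = 23 + 2·14 = 51
23(ω_s−ω_c) = −51(ω_r−ω_c),  ω_s=0, ω_c=1
ω_r = 1 − (23/51)(0−1) = 74/51
ω_r/ω_c = 74/51

74/51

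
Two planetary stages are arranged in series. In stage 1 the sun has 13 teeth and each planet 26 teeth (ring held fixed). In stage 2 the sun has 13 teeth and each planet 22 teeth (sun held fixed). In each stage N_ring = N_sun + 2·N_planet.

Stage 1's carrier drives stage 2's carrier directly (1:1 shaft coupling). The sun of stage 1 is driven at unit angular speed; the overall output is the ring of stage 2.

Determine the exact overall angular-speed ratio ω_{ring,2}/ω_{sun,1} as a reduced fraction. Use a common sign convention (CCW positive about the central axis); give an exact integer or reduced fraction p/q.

Stage 1: N_ring = 13 + 2·26 = 65
Stage 1: 13(ω_s−ω_c) = −65(ω_r−ω_c),  ω_r=0, ω_s=1
Stage 1: 13(1−ω_c) = −65(0−ω_c)  ⇒  78ω_c = 13  ⇒  ω_c = 1/6
  ⇒ ω_c¹/ω_s¹ = 1/6
Stage 2: N_ring = 13 + 2·22 = 57
Stage 2: 13(ω_s−ω_c) = −57(ω_r−ω_c),  ω_s=0, ω_c=1
Stage 2: ω_r = 1 − (13/57)(0−1) = 70/57
  ⇒ ω_r²/ω_c² = 70/57
Coupling ω_c² = ω_c¹ ⇒ overall = 1/6 × 70/57 = 35/171

35/171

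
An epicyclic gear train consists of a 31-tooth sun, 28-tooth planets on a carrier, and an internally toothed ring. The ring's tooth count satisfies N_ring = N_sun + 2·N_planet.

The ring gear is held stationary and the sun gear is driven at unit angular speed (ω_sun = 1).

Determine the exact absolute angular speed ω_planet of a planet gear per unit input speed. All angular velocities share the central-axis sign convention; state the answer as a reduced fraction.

N_ring = 31 + 2·28 = 87
31(ω_s−ω_c) = −87(ω_r−ω_c),  ω_r=0, ω_s=1
31(1−ω_c) = −87(0−ω_c)  ⇒  118ω_c = 31  ⇒  ω_c = 31/118
sun–planet: 31·(1−31/118) = −28·(ω_p−ω_c)  ⇒  ω_p−ω_c = −(31/28)·(87/118) = -2697/3304
ω_p = 31/118 − 2697/3304 = -31/56

-31/56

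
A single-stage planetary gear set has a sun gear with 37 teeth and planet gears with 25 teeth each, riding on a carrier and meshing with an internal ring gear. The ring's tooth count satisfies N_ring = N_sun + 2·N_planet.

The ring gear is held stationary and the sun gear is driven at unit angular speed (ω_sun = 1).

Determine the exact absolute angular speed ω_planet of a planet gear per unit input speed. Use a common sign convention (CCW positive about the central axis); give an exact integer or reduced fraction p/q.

N_ring = 37 + 2·25 = 87
37(ω_s−ω_c) = −87(ω_r−ω_c),  ω_r=0, ω_s=1
37(1−ω_c) = −87(0−ω_c)  ⇒  124ω_c = 37  ⇒  ω_c = 37/124
sun–planet: 37·(1−37/124) = −25·(ω_p−ω_c)  ⇒  ω_p−ω_c = −(37/25)·(87/124) = -3219/3100
ω_p = 37/124 − 3219/3100 = -37/50

-37/50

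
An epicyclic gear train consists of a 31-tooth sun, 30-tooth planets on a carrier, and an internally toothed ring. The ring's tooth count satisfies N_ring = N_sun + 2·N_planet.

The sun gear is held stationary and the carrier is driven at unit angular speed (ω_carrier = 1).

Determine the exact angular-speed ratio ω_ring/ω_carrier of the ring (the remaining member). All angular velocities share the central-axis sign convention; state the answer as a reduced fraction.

N_ring = 31 + 2·30 = 91
31(ω_s−ω_c) = −91(ω_r−ω_c),  ω_s=0, ω_c=1
ω_r = 1 − (31/91)(0−1) = 122/91
ω_r/ω_c = 122/91

122/91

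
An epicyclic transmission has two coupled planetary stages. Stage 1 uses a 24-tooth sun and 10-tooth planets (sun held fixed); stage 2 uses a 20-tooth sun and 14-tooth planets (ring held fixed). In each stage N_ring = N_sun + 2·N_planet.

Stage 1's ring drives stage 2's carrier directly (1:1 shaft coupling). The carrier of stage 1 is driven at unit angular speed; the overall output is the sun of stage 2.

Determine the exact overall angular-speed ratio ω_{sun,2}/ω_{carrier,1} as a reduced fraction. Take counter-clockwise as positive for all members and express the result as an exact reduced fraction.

289/55

Stage 1: N_ring = 24 + 2·10 = 44
Stage 1: 24(ω_s−ω_c) = −44(ω_r−ω_c),  ω_s=0, ω_c=1
Stage 1: ω_r = 1 − (24/44)(0−1) = 17/11
  ⇒ ω_r¹/ω_c¹ = 17/11
Stage 2: N_ring = 20 + 2·14 = 48
Stage 2: 20(ω_s−ω_c) = −48(ω_r−ω_c),  ω_r=0, ω_c=1
Stage 2: ω_s = 1 − (48/20)(0−1) = 17/5
  ⇒ ω_s²/ω_c² = 17/5
Coupling ω_c² = ω_r¹ ⇒ overall = 17/11 × 17/5 = 289/55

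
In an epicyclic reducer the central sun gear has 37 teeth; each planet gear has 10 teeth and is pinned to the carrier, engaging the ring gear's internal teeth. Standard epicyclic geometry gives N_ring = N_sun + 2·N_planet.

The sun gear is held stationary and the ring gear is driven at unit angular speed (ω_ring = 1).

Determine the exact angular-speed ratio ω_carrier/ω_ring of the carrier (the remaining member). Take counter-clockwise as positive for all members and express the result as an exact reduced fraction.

57/94

N_ring = 37 + 2·10 = 57
37(ω_s−ω_c) = −57(ω_r−ω_c),  ω_s=0, ω_r=1
37(0−ω_c) = −57(1−ω_c)  ⇒  94ω_c = 57  ⇒  ω_c = 57/94
ω_c/ω_r = 57/94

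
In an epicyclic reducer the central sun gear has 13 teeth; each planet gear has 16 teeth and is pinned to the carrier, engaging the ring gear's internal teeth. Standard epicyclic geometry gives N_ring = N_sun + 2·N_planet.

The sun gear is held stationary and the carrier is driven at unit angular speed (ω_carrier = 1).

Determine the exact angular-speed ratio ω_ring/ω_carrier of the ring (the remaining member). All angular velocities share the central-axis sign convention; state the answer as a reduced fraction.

N_ring = 13 + 2·16 = 45
13(ω_s−ω_c) = −45(ω_r−ω_c),  ω_s=0, ω_c=1
ω_r = 1 − (13/45)(0−1) = 58/45
ω_r/ω_c = 58/45

58/45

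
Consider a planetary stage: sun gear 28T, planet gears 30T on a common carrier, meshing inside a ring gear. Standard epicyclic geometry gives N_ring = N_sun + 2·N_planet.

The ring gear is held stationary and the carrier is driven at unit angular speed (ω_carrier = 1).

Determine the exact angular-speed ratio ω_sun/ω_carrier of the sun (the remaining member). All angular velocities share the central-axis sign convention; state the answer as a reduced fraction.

N_ring = 28 + 2·30 = 88
28(ω_s−ω_c) = −88(ω_r−ω_c),  ω_r=0, ω_c=1
ω_s = 1 − (88/28)(0−1) = 29/7
ω_s/ω_c = 29/7

29/7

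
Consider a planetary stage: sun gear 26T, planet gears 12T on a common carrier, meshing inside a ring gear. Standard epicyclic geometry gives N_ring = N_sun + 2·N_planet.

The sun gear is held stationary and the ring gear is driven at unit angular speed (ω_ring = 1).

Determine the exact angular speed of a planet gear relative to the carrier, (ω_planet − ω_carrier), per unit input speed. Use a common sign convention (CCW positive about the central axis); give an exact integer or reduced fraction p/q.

325/228

N_ring = 26 + 2·12 = 50
26(ω_s−ω_c) = −50(ω_r−ω_c),  ω_s=0, ω_r=1
26(0−ω_c) = −50(1−ω_c)  ⇒  76ω_c = 50  ⇒  ω_c = 25/38
sun–planet: 26·(0−25/38) = −12·(ω_p−ω_c)  ⇒  ω_p−ω_c = −(26/12)·(-25/38) = 325/228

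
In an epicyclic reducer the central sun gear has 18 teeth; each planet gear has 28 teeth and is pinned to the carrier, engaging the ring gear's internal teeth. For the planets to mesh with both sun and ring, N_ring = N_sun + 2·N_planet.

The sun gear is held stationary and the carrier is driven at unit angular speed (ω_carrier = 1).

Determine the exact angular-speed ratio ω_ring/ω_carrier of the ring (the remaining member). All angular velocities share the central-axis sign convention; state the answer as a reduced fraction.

46/37

N_ring = 18 + 2·28 = 74
18(ω_s−ω_c) = −74(ω_r−ω_c),  ω_s=0, ω_c=1
ω_r = 1 − (18/74)(0−1) = 46/37
ω_r/ω_c = 46/37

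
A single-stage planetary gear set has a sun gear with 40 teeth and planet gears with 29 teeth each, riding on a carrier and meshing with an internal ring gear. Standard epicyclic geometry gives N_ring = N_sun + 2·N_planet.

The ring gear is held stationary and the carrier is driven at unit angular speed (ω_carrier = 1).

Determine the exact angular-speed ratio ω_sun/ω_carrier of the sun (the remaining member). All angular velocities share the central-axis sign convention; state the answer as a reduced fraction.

N_ring = 40 + 2·29 = 98
40(ω_s−ω_c) = −98(ω_r−ω_c),  ω_r=0, ω_c=1
ω_s = 1 − (98/40)(0−1) = 69/20
ω_s/ω_c = 69/20

69/20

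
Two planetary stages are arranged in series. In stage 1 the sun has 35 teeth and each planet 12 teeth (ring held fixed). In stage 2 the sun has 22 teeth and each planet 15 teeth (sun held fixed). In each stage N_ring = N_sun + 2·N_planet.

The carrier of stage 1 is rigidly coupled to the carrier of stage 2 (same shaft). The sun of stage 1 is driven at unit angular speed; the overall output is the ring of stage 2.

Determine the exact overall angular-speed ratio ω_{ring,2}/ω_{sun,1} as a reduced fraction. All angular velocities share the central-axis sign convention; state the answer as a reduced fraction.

1295/2444

Stage 1: N_ring = 35 + 2·12 = 59
Stage 1: 35(ω_s−ω_c) = −59(ω_r−ω_c),  ω_r=0, ω_s=1
Stage 1: 35(1−ω_c) = −59(0−ω_c)  ⇒  94ω_c = 35  ⇒  ω_c = 35/94
  ⇒ ω_c¹/ω_s¹ = 35/94
Stage 2: N_ring = 22 + 2·15 = 52
Stage 2: 22(ω_s−ω_c) = −52(ω_r−ω_c),  ω_s=0, ω_c=1
Stage 2: ω_r = 1 − (22/52)(0−1) = 37/26
  ⇒ ω_r²/ω_c² = 37/26
Coupling ω_c² = ω_c¹ ⇒ overall = 35/94 × 37/26 = 1295/2444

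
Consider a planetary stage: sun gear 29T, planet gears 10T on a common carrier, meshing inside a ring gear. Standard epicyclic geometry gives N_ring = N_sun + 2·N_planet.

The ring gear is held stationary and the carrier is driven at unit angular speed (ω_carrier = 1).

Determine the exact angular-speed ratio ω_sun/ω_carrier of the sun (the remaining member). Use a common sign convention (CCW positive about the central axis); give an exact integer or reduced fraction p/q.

78/29

N_ring = 29 + 2·10 = 49
29(ω_s−ω_c) = −49(ω_r−ω_c),  ω_r=0, ω_c=1
ω_s = 1 − (49/29)(0−1) = 78/29
ω_s/ω_c = 78/29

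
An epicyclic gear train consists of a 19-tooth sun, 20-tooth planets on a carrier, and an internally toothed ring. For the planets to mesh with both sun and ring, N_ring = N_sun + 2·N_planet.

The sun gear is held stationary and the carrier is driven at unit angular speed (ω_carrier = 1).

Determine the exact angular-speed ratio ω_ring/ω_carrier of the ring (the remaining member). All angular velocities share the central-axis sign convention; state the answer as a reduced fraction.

78/59

N_ring = 19 + 2·20 = 59
19(ω_s−ω_c) = −59(ω_r−ω_c),  ω_s=0, ω_c=1
ω_r = 1 − (19/59)(0−1) = 78/59
ω_r/ω_c = 78/59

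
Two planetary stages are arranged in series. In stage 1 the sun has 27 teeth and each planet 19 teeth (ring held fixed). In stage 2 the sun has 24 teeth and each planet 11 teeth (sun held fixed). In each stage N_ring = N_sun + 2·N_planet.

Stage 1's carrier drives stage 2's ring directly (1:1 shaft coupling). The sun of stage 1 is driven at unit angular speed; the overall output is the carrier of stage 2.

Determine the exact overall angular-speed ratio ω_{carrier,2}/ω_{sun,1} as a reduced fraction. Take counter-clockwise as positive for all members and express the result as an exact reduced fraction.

Stage 1: N_ring = 27 + 2·19 = 65
Stage 1: 27(ω_s−ω_c) = −65(ω_r−ω_c),  ω_r=0, ω_s=1
Stage 1: 27(1−ω_c) = −65(0−ω_c)  ⇒  92ω_c = 27  ⇒  ω_c = 27/92
  ⇒ ω_c¹/ω_s¹ = 27/92
Stage 2: N_ring = 24 + 2·11 = 46
Stage 2: 24(ω_s−ω_c) = −46(ω_r−ω_c),  ω_s=0, ω_r=1
Stage 2: 24(0−ω_c) = −46(1−ω_c)  ⇒  70ω_c = 46  ⇒  ω_c = 23/35
  ⇒ ω_c²/ω_r² = 23/35
Coupling ω_r² = ω_c¹ ⇒ overall = 27/92 × 23/35 = 27/140

27/140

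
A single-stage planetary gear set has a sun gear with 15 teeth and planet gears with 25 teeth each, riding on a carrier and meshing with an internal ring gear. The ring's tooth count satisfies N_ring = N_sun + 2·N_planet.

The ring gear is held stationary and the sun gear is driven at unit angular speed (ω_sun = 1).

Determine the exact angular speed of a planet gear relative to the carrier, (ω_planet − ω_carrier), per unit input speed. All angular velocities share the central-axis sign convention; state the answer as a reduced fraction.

N_ring = 15 + 2·25 = 65
15(ω_s−ω_c) = −65(ω_r−ω_c),  ω_r=0, ω_s=1
15(1−ω_c) = −65(0−ω_c)  ⇒  80ω_c = 15  ⇒  ω_c = 3/16
sun–planet: 15·(1−3/16) = −25·(ω_p−ω_c)  ⇒  ω_p−ω_c = −(15/25)·(13/16) = -39/80

-39/80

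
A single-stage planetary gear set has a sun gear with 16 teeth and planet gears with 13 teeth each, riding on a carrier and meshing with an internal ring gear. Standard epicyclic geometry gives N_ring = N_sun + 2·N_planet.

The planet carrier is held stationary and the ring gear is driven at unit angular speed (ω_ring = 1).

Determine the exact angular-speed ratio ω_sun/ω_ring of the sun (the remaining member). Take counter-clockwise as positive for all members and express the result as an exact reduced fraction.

-21/8

N_ring = 16 + 2·13 = 42
16(ω_s−ω_c) = −42(ω_r−ω_c),  ω_c=0, ω_r=1
ω_s = 0 − (42/16)(1−0) = -21/8
ω_s/ω_r = -21/8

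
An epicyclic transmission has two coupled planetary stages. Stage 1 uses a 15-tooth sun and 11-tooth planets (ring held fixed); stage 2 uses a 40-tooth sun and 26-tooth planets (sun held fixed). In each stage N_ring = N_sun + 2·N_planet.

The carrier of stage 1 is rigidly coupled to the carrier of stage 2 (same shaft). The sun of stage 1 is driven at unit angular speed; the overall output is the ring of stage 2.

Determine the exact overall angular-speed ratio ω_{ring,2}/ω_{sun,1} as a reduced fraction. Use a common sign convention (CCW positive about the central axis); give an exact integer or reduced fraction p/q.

Stage 1: N_ring = 15 + 2·11 = 37
Stage 1: 15(ω_s−ω_c) = −37(ω_r−ω_c),  ω_r=0, ω_s=1
Stage 1: 15(1−ω_c) = −37(0−ω_c)  ⇒  52ω_c = 15  ⇒  ω_c = 15/52
  ⇒ ω_c¹/ω_s¹ = 15/52
Stage 2: N_ring = 40 + 2·26 = 92
Stage 2: 40(ω_s−ω_c) = −92(ω_r−ω_c),  ω_s=0, ω_c=1
Stage 2: ω_r = 1 − (40/92)(0−1) = 33/23
  ⇒ ω_r²/ω_c² = 33/23
Coupling ω_c² = ω_c¹ ⇒ overall = 15/52 × 33/23 = 495/1196

495/1196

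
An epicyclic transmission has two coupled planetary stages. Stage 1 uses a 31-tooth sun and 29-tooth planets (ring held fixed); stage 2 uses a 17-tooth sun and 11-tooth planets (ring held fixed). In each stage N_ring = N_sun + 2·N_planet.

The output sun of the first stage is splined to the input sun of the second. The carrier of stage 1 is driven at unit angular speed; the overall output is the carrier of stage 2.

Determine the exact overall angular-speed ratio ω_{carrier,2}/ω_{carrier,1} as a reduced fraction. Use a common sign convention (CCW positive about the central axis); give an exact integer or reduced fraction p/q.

255/217

Stage 1: N_ring = 31 + 2·29 = 89
Stage 1: 31(ω_s−ω_c) = −89(ω_r−ω_c),  ω_r=0, ω_c=1
Stage 1: ω_s = 1 − (89/31)(0−1) = 120/31
  ⇒ ω_s¹/ω_c¹ = 120/31
Stage 2: N_ring = 17 + 2·11 = 39
Stage 2: 17(ω_s−ω_c) = −39(ω_r−ω_c),  ω_r=0, ω_s=1
Stage 2: 17(1−ω_c) = −39(0−ω_c)  ⇒  56ω_c = 17  ⇒  ω_c = 17/56
  ⇒ ω_c²/ω_s² = 17/56
Coupling ω_s² = ω_s¹ ⇒ overall = 120/31 × 17/56 = 255/217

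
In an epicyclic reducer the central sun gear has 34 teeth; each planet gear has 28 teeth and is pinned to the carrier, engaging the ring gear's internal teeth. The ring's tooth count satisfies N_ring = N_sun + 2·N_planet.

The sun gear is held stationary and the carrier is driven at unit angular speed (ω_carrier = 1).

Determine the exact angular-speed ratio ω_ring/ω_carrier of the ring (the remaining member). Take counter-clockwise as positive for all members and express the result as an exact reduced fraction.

62/45

N_ring = 34 + 2·28 = 90
34(ω_s−ω_c) = −90(ω_r−ω_c),  ω_s=0, ω_c=1
ω_r = 1 − (34/90)(0−1) = 62/45
ω_r/ω_c = 62/45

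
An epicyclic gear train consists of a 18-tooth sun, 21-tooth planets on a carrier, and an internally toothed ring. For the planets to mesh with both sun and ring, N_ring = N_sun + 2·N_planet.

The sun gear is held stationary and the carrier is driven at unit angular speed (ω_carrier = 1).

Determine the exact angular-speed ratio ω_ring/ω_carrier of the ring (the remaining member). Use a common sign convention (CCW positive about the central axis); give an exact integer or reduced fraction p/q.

N_ring = 18 + 2·21 = 60
18(ω_s−ω_c) = −60(ω_r−ω_c),  ω_s=0, ω_c=1
ω_r = 1 − (18/60)(0−1) = 13/10
ω_r/ω_c = 13/10

13/10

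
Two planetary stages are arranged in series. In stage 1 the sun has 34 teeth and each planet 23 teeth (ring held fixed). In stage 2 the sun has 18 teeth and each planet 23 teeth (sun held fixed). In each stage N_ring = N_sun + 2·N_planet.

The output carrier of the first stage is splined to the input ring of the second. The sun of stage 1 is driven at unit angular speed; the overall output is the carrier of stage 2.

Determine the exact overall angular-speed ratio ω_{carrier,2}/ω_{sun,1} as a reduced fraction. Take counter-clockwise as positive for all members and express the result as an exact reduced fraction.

Stage 1: N_ring = 34 + 2·23 = 80
Stage 1: 34(ω_s−ω_c) = −80(ω_r−ω_c),  ω_r=0, ω_s=1
Stage 1: 34(1−ω_c) = −80(0−ω_c)  ⇒  114ω_c = 34  ⇒  ω_c = 17/57
  ⇒ ω_c¹/ω_s¹ = 17/57
Stage 2: N_ring = 18 + 2·23 = 64
Stage 2: 18(ω_s−ω_c) = −64(ω_r−ω_c),  ω_s=0, ω_r=1
Stage 2: 18(0−ω_c) = −64(1−ω_c)  ⇒  82ω_c = 64  ⇒  ω_c = 32/41
  ⇒ ω_c²/ω_r² = 32/41
Coupling ω_r² = ω_c¹ ⇒ overall = 17/57 × 32/41 = 544/2337

544/2337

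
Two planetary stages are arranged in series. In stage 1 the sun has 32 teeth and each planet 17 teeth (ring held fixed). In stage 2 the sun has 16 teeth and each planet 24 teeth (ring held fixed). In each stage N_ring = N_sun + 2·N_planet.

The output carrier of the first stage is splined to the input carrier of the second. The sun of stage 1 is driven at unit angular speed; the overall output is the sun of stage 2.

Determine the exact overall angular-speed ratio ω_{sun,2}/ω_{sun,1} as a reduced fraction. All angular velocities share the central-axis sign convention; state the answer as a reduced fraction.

Stage 1: N_ring = 32 + 2·17 = 66
Stage 1: 32(ω_s−ω_c) = −66(ω_r−ω_c),  ω_r=0, ω_s=1
Stage 1: 32(1−ω_c) = −66(0−ω_c)  ⇒  98ω_c = 32  ⇒  ω_c = 16/49
  ⇒ ω_c¹/ω_s¹ = 16/49
Stage 2: N_ring = 16 + 2·24 = 64
Stage 2: 16(ω_s−ω_c) = −64(ω_r−ω_c),  ω_r=0, ω_c=1
Stage 2: ω_s = 1 − (64/16)(0−1) = 5
  ⇒ ω_s²/ω_c² = 5
Coupling ω_c² = ω_c¹ ⇒ overall = 16/49 × 5 = 80/49

80/49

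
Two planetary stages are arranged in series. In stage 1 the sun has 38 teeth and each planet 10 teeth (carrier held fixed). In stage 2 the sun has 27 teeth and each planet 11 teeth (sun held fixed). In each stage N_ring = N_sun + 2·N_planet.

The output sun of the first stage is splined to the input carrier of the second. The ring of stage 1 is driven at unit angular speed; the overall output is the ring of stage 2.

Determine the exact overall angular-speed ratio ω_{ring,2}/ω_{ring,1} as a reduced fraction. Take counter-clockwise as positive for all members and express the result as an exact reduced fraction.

-116/49

Stage 1: N_ring = 38 + 2·10 = 58
Stage 1: 38(ω_s−ω_c) = −58(ω_r−ω_c),  ω_c=0, ω_r=1
Stage 1: ω_s = 0 − (58/38)(1−0) = -29/19
  ⇒ ω_s¹/ω_r¹ = -29/19
Stage 2: N_ring = 27 + 2·11 = 49
Stage 2: 27(ω_s−ω_c) = −49(ω_r−ω_c),  ω_s=0, ω_c=1
Stage 2: ω_r = 1 − (27/49)(0−1) = 76/49
  ⇒ ω_r²/ω_c² = 76/49
Coupling ω_c² = ω_s¹ ⇒ overall = -29/19 × 76/49 = -116/49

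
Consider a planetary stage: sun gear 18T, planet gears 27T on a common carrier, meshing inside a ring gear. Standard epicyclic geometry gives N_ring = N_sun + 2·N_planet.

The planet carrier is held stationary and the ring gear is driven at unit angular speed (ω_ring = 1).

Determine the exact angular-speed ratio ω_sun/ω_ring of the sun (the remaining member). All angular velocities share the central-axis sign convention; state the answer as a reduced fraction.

-4

N_ring = 18 + 2·27 = 72
18(ω_s−ω_c) = −72(ω_r−ω_c),  ω_c=0, ω_r=1
ω_s = 0 − (72/18)(1−0) = -4
ω_s/ω_r = -4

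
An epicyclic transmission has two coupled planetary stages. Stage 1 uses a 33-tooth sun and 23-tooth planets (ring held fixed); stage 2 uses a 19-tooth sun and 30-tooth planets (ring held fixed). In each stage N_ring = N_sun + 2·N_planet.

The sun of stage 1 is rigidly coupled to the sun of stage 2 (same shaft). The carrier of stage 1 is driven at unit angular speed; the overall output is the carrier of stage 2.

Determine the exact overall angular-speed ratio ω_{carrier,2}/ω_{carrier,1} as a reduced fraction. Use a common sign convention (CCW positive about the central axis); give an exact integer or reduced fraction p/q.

Stage 1: N_ring = 33 + 2·23 = 79
Stage 1: 33(ω_s−ω_c) = −79(ω_r−ω_c),  ω_r=0, ω_c=1
Stage 1: ω_s = 1 − (79/33)(0−1) = 112/33
  ⇒ ω_s¹/ω_c¹ = 112/33
Stage 2: N_ring = 19 + 2·30 = 79
Stage 2: 19(ω_s−ω_c) = −79(ω_r−ω_c),  ω_r=0, ω_s=1
Stage 2: 19(1−ω_c) = −79(0−ω_c)  ⇒  98ω_c = 19  ⇒  ω_c = 19/98
  ⇒ ω_c²/ω_s² = 19/98
Coupling ω_s² = ω_s¹ ⇒ overall = 112/33 × 19/98 = 152/231

152/231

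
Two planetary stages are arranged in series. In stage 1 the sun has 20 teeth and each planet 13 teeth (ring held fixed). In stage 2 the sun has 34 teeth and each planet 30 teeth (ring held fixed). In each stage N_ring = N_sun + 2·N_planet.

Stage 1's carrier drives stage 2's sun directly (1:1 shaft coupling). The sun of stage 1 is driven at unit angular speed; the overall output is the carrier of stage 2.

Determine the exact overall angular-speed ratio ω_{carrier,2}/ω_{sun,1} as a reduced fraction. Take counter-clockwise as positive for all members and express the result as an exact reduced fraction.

Stage 1: N_ring = 20 + 2·13 = 46
Stage 1: 20(ω_s−ω_c) = −46(ω_r−ω_c),  ω_r=0, ω_s=1
Stage 1: 20(1−ω_c) = −46(0−ω_c)  ⇒  66ω_c = 20  ⇒  ω_c = 10/33
  ⇒ ω_c¹/ω_s¹ = 10/33
Stage 2: N_ring = 34 + 2·30 = 94
Stage 2: 34(ω_s−ω_c) = −94(ω_r−ω_c),  ω_r=0, ω_s=1
Stage 2: 34(1−ω_c) = −94(0−ω_c)  ⇒  128ω_c = 34  ⇒  ω_c = 17/64
  ⇒ ω_c²/ω_s² = 17/64
Coupling ω_s² = ω_c¹ ⇒ overall = 10/33 × 17/64 = 85/1056

85/1056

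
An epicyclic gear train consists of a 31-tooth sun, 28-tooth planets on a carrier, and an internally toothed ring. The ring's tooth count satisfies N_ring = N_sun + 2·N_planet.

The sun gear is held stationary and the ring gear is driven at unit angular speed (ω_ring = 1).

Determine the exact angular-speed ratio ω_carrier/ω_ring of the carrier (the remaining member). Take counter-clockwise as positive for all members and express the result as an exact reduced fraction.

87/118

N_ring = 31 + 2·28 = 87
31(ω_s−ω_c) = −87(ω_r−ω_c),  ω_s=0, ω_r=1
31(0−ω_c) = −87(1−ω_c)  ⇒  118ω_c = 87  ⇒  ω_c = 87/118
ω_c/ω_r = 87/118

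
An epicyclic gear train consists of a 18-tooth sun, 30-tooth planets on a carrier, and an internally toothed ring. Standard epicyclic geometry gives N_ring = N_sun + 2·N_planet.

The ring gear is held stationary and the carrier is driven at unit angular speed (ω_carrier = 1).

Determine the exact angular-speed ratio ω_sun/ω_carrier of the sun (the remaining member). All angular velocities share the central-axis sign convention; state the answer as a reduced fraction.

16/3

N_ring = 18 + 2·30 = 78
18(ω_s−ω_c) = −78(ω_r−ω_c),  ω_r=0, ω_c=1
ω_s = 1 − (78/18)(0−1) = 16/3
ω_s/ω_c = 16/3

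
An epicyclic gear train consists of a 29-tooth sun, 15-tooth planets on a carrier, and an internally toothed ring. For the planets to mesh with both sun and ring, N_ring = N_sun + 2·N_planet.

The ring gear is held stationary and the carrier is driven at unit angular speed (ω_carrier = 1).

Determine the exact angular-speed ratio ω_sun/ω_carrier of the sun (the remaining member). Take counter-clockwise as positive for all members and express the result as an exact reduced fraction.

88/29

N_ring = 29 + 2·15 = 59
29(ω_s−ω_c) = −59(ω_r−ω_c),  ω_r=0, ω_c=1
ω_s = 1 − (59/29)(0−1) = 88/29
ω_s/ω_c = 88/29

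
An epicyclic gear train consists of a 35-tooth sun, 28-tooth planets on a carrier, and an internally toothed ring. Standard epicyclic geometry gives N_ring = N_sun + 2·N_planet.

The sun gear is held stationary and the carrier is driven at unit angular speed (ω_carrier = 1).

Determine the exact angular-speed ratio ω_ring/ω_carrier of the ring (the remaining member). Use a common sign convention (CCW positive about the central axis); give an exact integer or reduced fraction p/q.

18/13

N_ring = 35 + 2·28 = 91
35(ω_s−ω_c) = −91(ω_r−ω_c),  ω_s=0, ω_c=1
ω_r = 1 − (35/91)(0−1) = 18/13
ω_r/ω_c = 18/13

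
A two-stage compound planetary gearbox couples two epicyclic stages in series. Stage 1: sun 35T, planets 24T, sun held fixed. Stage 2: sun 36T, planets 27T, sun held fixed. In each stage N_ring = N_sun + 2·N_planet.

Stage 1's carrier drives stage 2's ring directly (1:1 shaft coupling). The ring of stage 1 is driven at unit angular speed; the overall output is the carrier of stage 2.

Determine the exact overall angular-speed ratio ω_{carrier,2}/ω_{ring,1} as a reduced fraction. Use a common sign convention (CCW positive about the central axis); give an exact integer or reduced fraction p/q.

Stage 1: N_ring = 35 + 2·24 = 83
Stage 1: 35(ω_s−ω_c) = −83(ω_r−ω_c),  ω_s=0, ω_r=1
Stage 1: 35(0−ω_c) = −83(1−ω_c)  ⇒  118ω_c = 83  ⇒  ω_c = 83/118
  ⇒ ω_c¹/ω_r¹ = 83/118
Stage 2: N_ring = 36 + 2·27 = 90
Stage 2: 36(ω_s−ω_c) = −90(ω_r−ω_c),  ω_s=0, ω_r=1
Stage 2: 36(0−ω_c) = −90(1−ω_c)  ⇒  126ω_c = 90  ⇒  ω_c = 5/7
  ⇒ ω_c²/ω_r² = 5/7
Coupling ω_r² = ω_c¹ ⇒ overall = 83/118 × 5/7 = 415/826

415/826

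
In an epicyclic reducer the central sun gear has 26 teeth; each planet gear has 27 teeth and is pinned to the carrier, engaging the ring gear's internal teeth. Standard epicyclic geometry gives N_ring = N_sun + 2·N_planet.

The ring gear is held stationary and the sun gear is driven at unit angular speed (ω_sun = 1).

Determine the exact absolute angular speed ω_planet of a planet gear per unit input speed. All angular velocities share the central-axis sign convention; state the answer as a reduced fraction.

-13/27

N_ring = 26 + 2·27 = 80
26(ω_s−ω_c) = −80(ω_r−ω_c),  ω_r=0, ω_s=1
26(1−ω_c) = −80(0−ω_c)  ⇒  106ω_c = 26  ⇒  ω_c = 13/53
sun–planet: 26·(1−13/53) = −27·(ω_p−ω_c)  ⇒  ω_p−ω_c = −(26/27)·(40/53) = -1040/1431
ω_p = 13/53 − 1040/1431 = -13/27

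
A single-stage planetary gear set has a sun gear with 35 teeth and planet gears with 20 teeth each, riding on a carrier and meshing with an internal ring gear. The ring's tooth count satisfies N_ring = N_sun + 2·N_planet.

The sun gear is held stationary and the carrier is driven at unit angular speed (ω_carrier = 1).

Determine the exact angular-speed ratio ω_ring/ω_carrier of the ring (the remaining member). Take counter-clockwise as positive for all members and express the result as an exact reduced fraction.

22/15

N_ring = 35 + 2·20 = 75
35(ω_s−ω_c) = −75(ω_r−ω_c),  ω_s=0, ω_c=1
ω_r = 1 − (35/75)(0−1) = 22/15
ω_r/ω_c = 22/15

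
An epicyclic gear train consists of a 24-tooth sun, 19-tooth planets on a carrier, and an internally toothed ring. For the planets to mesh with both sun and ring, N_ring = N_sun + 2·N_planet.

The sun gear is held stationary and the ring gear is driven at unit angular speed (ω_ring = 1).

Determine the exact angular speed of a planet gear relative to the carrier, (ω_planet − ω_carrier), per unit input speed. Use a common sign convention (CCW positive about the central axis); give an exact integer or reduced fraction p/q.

744/817

N_ring = 24 + 2·19 = 62
24(ω_s−ω_c) = −62(ω_r−ω_c),  ω_s=0, ω_r=1
24(0−ω_c) = −62(1−ω_c)  ⇒  86ω_c = 62  ⇒  ω_c = 31/43
sun–planet: 24·(0−31/43) = −19·(ω_p−ω_c)  ⇒  ω_p−ω_c = −(24/19)·(-31/43) = 744/817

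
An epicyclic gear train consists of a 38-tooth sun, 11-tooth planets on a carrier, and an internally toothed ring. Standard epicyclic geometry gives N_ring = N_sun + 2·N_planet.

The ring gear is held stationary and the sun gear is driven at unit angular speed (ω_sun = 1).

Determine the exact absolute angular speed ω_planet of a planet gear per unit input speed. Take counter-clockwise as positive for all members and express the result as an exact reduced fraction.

N_ring = 38 + 2·11 = 60
38(ω_s−ω_c) = −60(ω_r−ω_c),  ω_r=0, ω_s=1
38(1−ω_c) = −60(0−ω_c)  ⇒  98ω_c = 38  ⇒  ω_c = 19/49
sun–planet: 38·(1−19/49) = −11·(ω_p−ω_c)  ⇒  ω_p−ω_c = −(38/11)·(30/49) = -1140/539
ω_p = 19/49 − 1140/539 = -19/11

-19/11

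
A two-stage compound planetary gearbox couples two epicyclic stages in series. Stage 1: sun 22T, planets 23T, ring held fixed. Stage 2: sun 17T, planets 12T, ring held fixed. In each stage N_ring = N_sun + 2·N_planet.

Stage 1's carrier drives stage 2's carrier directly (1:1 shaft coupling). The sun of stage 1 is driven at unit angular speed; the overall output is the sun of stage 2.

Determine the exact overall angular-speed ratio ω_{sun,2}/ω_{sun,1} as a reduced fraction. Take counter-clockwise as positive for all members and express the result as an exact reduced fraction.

Stage 1: N_ring = 22 + 2·23 = 68
Stage 1: 22(ω_s−ω_c) = −68(ω_r−ω_c),  ω_r=0, ω_s=1
Stage 1: 22(1−ω_c) = −68(0−ω_c)  ⇒  90ω_c = 22  ⇒  ω_c = 11/45
  ⇒ ω_c¹/ω_s¹ = 11/45
Stage 2: N_ring = 17 + 2·12 = 41
Stage 2: 17(ω_s−ω_c) = −41(ω_r−ω_c),  ω_r=0, ω_c=1
Stage 2: ω_s = 1 − (41/17)(0−1) = 58/17
  ⇒ ω_s²/ω_c² = 58/17
Coupling ω_c² = ω_c¹ ⇒ overall = 11/45 × 58/17 = 638/765

638/765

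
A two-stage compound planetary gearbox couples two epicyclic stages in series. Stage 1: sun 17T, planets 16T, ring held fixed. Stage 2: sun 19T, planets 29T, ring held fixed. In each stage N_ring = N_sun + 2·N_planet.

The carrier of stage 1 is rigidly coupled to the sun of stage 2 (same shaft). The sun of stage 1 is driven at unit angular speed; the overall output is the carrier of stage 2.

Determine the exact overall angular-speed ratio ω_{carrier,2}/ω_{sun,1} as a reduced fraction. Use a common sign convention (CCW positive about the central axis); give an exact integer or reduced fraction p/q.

Stage 1: N_ring = 17 + 2·16 = 49
Stage 1: 17(ω_s−ω_c) = −49(ω_r−ω_c),  ω_r=0, ω_s=1
Stage 1: 17(1−ω_c) = −49(0−ω_c)  ⇒  66ω_c = 17  ⇒  ω_c = 17/66
  ⇒ ω_c¹/ω_s¹ = 17/66
Stage 2: N_ring = 19 + 2·29 = 77
Stage 2: 19(ω_s−ω_c) = −77(ω_r−ω_c),  ω_r=0, ω_s=1
Stage 2: 19(1−ω_c) = −77(0−ω_c)  ⇒  96ω_c = 19  ⇒  ω_c = 19/96
  ⇒ ω_c²/ω_s² = 19/96
Coupling ω_s² = ω_c¹ ⇒ overall = 17/66 × 19/96 = 323/6336

323/6336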